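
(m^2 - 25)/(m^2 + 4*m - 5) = (m - 5)/(m - 1)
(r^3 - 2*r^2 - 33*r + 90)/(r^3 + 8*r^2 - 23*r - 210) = (r - 3)/(r + 7)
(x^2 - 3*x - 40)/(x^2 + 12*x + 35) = (x - 8)/(x + 7)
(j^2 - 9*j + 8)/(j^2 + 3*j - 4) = (j - 8)/(j + 4)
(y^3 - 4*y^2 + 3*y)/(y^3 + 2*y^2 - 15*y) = (y - 1)/(y + 5)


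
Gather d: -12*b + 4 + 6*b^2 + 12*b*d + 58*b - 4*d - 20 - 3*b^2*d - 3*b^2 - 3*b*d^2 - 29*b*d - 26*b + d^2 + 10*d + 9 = 3*b^2 + 20*b + d^2*(1 - 3*b) + d*(-3*b^2 - 17*b + 6) - 7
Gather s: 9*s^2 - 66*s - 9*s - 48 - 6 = 9*s^2 - 75*s - 54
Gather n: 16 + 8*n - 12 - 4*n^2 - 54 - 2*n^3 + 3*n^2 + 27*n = -2*n^3 - n^2 + 35*n - 50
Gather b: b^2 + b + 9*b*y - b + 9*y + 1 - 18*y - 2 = b^2 + 9*b*y - 9*y - 1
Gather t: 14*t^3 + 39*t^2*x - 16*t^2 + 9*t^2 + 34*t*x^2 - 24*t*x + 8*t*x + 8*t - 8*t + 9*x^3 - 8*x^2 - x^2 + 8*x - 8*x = 14*t^3 + t^2*(39*x - 7) + t*(34*x^2 - 16*x) + 9*x^3 - 9*x^2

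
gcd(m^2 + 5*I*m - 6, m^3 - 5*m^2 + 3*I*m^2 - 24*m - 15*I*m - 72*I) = m + 3*I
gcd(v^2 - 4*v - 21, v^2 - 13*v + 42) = v - 7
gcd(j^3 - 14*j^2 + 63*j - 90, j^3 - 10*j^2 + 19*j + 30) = j^2 - 11*j + 30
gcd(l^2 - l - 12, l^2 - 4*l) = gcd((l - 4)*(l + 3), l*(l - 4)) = l - 4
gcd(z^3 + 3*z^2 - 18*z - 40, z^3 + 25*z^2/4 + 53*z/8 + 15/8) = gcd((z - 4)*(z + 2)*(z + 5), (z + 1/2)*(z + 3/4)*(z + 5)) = z + 5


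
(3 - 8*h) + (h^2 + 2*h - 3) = h^2 - 6*h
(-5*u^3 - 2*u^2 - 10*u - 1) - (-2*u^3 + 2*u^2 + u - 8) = -3*u^3 - 4*u^2 - 11*u + 7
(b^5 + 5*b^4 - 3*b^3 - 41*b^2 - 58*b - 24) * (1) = b^5 + 5*b^4 - 3*b^3 - 41*b^2 - 58*b - 24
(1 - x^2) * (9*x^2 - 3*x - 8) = -9*x^4 + 3*x^3 + 17*x^2 - 3*x - 8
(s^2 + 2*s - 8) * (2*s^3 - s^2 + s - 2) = 2*s^5 + 3*s^4 - 17*s^3 + 8*s^2 - 12*s + 16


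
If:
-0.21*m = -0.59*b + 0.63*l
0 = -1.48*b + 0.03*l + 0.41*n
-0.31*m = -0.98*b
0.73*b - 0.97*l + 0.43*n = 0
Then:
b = 0.00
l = 0.00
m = 0.00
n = 0.00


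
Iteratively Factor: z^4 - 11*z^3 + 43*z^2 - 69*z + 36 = (z - 3)*(z^3 - 8*z^2 + 19*z - 12) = (z - 3)*(z - 1)*(z^2 - 7*z + 12) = (z - 4)*(z - 3)*(z - 1)*(z - 3)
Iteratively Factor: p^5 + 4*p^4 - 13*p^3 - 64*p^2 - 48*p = (p + 3)*(p^4 + p^3 - 16*p^2 - 16*p) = (p + 1)*(p + 3)*(p^3 - 16*p) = (p - 4)*(p + 1)*(p + 3)*(p^2 + 4*p) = (p - 4)*(p + 1)*(p + 3)*(p + 4)*(p)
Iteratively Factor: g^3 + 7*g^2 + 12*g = (g)*(g^2 + 7*g + 12) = g*(g + 3)*(g + 4)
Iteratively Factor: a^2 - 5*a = (a)*(a - 5)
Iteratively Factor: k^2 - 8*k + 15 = (k - 3)*(k - 5)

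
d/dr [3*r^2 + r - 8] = 6*r + 1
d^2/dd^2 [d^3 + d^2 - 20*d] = 6*d + 2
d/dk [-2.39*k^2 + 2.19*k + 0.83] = 2.19 - 4.78*k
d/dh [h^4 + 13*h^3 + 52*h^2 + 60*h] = 4*h^3 + 39*h^2 + 104*h + 60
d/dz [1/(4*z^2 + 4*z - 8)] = (-2*z - 1)/(4*(z^2 + z - 2)^2)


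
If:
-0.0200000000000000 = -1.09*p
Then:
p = 0.02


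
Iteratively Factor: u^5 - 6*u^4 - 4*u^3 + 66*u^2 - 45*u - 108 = (u - 3)*(u^4 - 3*u^3 - 13*u^2 + 27*u + 36) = (u - 3)*(u + 3)*(u^3 - 6*u^2 + 5*u + 12) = (u - 3)^2*(u + 3)*(u^2 - 3*u - 4) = (u - 3)^2*(u + 1)*(u + 3)*(u - 4)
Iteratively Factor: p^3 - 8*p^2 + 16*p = (p)*(p^2 - 8*p + 16) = p*(p - 4)*(p - 4)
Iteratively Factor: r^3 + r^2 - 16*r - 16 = (r + 1)*(r^2 - 16) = (r - 4)*(r + 1)*(r + 4)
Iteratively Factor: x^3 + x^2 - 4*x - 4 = (x - 2)*(x^2 + 3*x + 2) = (x - 2)*(x + 1)*(x + 2)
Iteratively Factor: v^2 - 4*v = (v)*(v - 4)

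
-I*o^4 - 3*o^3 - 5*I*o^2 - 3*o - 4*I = (o - 4*I)*(o - I)*(o + I)*(-I*o + 1)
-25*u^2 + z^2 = (-5*u + z)*(5*u + z)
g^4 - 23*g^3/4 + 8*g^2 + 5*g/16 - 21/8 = (g - 7/2)*(g - 2)*(g - 3/4)*(g + 1/2)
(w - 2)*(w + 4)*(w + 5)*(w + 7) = w^4 + 14*w^3 + 51*w^2 - 26*w - 280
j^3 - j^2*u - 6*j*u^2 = j*(j - 3*u)*(j + 2*u)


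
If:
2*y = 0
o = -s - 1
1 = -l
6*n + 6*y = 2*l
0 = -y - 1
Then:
No Solution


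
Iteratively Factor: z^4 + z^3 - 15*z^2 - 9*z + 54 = (z + 3)*(z^3 - 2*z^2 - 9*z + 18) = (z - 2)*(z + 3)*(z^2 - 9) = (z - 2)*(z + 3)^2*(z - 3)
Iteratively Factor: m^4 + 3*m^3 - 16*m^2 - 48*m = (m)*(m^3 + 3*m^2 - 16*m - 48) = m*(m + 4)*(m^2 - m - 12) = m*(m - 4)*(m + 4)*(m + 3)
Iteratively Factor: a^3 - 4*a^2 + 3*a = (a)*(a^2 - 4*a + 3) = a*(a - 1)*(a - 3)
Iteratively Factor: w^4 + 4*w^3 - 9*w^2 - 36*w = (w + 3)*(w^3 + w^2 - 12*w) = (w - 3)*(w + 3)*(w^2 + 4*w) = w*(w - 3)*(w + 3)*(w + 4)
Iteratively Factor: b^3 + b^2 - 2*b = (b - 1)*(b^2 + 2*b) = (b - 1)*(b + 2)*(b)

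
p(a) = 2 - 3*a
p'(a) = -3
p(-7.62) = 24.86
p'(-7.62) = -3.00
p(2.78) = -6.34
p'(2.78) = -3.00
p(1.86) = -3.58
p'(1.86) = -3.00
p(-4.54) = 15.62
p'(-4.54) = -3.00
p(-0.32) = 2.96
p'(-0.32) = -3.00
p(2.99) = -6.97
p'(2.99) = -3.00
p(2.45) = -5.35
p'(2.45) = -3.00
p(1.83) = -3.49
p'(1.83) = -3.00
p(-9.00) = 29.00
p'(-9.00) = -3.00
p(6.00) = -16.00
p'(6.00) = -3.00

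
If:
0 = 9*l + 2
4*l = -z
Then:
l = -2/9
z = 8/9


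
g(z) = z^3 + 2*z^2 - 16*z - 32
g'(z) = 3*z^2 + 4*z - 16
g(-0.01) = -31.84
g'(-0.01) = -16.04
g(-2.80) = 6.53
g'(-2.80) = -3.68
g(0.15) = -34.35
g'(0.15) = -15.33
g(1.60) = -48.38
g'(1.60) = -1.92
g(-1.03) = -14.49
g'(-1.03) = -16.94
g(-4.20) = -3.61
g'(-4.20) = 20.12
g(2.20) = -46.87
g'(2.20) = 7.32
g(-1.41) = -8.27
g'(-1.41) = -15.68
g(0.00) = -32.00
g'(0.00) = -16.00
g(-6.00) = -80.00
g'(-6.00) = 68.00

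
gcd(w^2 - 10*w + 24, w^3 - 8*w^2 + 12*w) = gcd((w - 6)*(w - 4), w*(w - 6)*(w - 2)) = w - 6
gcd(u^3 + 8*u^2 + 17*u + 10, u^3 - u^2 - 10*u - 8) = u^2 + 3*u + 2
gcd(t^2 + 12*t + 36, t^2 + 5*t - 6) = t + 6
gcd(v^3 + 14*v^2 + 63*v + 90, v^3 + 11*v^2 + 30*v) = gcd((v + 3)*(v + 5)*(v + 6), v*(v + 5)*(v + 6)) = v^2 + 11*v + 30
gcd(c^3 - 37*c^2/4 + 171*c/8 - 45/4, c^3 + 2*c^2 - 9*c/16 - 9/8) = c - 3/4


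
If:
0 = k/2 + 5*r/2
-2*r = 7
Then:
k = 35/2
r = -7/2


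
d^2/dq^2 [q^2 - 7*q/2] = 2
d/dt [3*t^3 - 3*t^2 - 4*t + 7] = 9*t^2 - 6*t - 4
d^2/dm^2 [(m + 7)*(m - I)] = 2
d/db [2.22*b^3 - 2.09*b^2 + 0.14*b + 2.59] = 6.66*b^2 - 4.18*b + 0.14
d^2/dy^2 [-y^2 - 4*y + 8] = -2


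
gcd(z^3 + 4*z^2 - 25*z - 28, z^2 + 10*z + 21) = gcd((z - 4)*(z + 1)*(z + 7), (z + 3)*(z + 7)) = z + 7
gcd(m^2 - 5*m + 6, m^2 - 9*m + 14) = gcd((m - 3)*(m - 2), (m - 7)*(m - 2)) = m - 2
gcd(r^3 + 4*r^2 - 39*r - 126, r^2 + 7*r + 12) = r + 3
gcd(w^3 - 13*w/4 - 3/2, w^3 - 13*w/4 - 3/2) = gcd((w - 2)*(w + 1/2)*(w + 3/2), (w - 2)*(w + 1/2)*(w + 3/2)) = w^3 - 13*w/4 - 3/2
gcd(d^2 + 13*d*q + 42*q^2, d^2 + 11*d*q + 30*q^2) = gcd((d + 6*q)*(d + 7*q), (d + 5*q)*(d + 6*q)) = d + 6*q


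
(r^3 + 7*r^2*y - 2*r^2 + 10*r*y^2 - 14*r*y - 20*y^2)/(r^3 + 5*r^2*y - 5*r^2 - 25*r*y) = (r^2 + 2*r*y - 2*r - 4*y)/(r*(r - 5))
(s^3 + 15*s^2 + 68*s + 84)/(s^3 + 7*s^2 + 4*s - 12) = (s + 7)/(s - 1)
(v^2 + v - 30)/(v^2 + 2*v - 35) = (v + 6)/(v + 7)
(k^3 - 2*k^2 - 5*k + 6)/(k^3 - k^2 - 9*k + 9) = (k + 2)/(k + 3)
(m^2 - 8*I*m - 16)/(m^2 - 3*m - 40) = (-m^2 + 8*I*m + 16)/(-m^2 + 3*m + 40)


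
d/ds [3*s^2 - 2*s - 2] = 6*s - 2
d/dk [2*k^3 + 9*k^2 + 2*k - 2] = 6*k^2 + 18*k + 2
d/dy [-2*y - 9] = -2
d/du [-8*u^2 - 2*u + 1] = -16*u - 2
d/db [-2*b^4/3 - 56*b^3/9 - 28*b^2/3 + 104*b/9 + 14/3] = -8*b^3/3 - 56*b^2/3 - 56*b/3 + 104/9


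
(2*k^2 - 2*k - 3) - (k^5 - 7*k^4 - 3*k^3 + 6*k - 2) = -k^5 + 7*k^4 + 3*k^3 + 2*k^2 - 8*k - 1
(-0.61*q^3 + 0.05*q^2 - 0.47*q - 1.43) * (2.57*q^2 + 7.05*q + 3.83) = -1.5677*q^5 - 4.172*q^4 - 3.1917*q^3 - 6.7971*q^2 - 11.8816*q - 5.4769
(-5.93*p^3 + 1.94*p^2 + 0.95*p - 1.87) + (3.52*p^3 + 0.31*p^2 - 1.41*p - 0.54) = -2.41*p^3 + 2.25*p^2 - 0.46*p - 2.41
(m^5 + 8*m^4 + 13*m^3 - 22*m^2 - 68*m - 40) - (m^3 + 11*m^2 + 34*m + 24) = m^5 + 8*m^4 + 12*m^3 - 33*m^2 - 102*m - 64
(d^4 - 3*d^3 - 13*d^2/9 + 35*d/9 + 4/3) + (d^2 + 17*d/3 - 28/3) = d^4 - 3*d^3 - 4*d^2/9 + 86*d/9 - 8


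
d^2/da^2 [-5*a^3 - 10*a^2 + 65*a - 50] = -30*a - 20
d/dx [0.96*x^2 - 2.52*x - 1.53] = 1.92*x - 2.52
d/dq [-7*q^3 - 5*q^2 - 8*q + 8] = -21*q^2 - 10*q - 8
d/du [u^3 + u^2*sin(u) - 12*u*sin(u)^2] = u^2*cos(u) + 3*u^2 + 2*u*sin(u) - 12*u*sin(2*u) - 12*sin(u)^2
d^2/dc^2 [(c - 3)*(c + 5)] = 2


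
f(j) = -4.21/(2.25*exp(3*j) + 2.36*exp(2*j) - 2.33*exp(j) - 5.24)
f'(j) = -4.21*(-6.75*exp(3*j) - 4.72*exp(2*j) + 2.33*exp(j))/(2.25*exp(3*j) + 2.36*exp(2*j) - 2.33*exp(j) - 5.24)^2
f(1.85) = -0.01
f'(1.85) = 0.02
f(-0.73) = 0.76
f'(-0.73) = 0.10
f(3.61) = -0.00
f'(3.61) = 0.00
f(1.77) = -0.01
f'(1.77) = 0.02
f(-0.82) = 0.75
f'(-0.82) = 0.06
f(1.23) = -0.04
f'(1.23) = 0.12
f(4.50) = -0.00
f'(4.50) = 0.00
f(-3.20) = 0.79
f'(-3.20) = -0.01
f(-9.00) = 0.80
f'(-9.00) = 0.00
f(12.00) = 0.00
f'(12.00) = 0.00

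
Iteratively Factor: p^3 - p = (p + 1)*(p^2 - p) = (p - 1)*(p + 1)*(p)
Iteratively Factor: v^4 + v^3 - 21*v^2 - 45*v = (v + 3)*(v^3 - 2*v^2 - 15*v) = (v - 5)*(v + 3)*(v^2 + 3*v) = (v - 5)*(v + 3)^2*(v)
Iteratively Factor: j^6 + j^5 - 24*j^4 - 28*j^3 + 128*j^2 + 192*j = (j - 4)*(j^5 + 5*j^4 - 4*j^3 - 44*j^2 - 48*j) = (j - 4)*(j - 3)*(j^4 + 8*j^3 + 20*j^2 + 16*j) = j*(j - 4)*(j - 3)*(j^3 + 8*j^2 + 20*j + 16) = j*(j - 4)*(j - 3)*(j + 2)*(j^2 + 6*j + 8) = j*(j - 4)*(j - 3)*(j + 2)^2*(j + 4)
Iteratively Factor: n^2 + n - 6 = (n + 3)*(n - 2)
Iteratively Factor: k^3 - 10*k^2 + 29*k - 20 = (k - 5)*(k^2 - 5*k + 4) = (k - 5)*(k - 1)*(k - 4)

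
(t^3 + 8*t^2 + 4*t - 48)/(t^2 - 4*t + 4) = (t^2 + 10*t + 24)/(t - 2)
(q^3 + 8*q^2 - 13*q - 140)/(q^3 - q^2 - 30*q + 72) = (q^2 + 12*q + 35)/(q^2 + 3*q - 18)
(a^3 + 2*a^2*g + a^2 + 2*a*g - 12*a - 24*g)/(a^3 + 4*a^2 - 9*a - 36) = (a + 2*g)/(a + 3)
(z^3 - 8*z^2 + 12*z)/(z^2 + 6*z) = (z^2 - 8*z + 12)/(z + 6)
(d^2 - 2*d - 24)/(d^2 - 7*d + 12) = (d^2 - 2*d - 24)/(d^2 - 7*d + 12)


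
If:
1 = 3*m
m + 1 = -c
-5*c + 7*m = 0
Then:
No Solution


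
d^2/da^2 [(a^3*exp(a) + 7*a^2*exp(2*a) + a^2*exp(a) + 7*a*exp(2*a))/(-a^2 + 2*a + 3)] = (-a^4 - 28*a^3*exp(a) + 4*a^3 + 168*a^2*exp(a) + 9*a^2 - 168*a*exp(a) - 36*a - 294*exp(a) - 18)*exp(a)/(a^3 - 9*a^2 + 27*a - 27)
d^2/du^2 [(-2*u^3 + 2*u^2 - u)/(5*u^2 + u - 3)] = 2*(-67*u^3 + 108*u^2 - 99*u + 15)/(125*u^6 + 75*u^5 - 210*u^4 - 89*u^3 + 126*u^2 + 27*u - 27)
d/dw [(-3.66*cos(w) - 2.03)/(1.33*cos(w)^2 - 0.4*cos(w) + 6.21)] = (-4.8678*cos(w)^2 - 5.3998*cos(w) + 23.5406)*sin(w)/(1.7689*cos(w)^4 - 1.064*cos(w)^3 + 16.6786*cos(w)^2 - 4.968*cos(w) + 38.5641)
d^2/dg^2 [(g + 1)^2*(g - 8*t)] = 6*g - 16*t + 4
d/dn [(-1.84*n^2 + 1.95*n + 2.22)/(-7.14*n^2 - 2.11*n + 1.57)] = (17.8054*n^2 + 25.924*n + 7.7457)/(50.9796*n^4 + 30.1308*n^3 - 17.9675*n^2 - 6.6254*n + 2.4649)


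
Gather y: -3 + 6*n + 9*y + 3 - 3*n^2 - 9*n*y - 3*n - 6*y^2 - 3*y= -3*n^2 + 3*n - 6*y^2 + y*(6 - 9*n)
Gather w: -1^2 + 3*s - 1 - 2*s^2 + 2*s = -2*s^2 + 5*s - 2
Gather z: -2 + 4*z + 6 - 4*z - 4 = 0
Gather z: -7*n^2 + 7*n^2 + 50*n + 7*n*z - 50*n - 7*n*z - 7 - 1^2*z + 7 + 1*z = 0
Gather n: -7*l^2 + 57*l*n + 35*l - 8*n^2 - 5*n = -7*l^2 + 35*l - 8*n^2 + n*(57*l - 5)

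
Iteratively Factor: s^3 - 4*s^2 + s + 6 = (s - 2)*(s^2 - 2*s - 3) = (s - 3)*(s - 2)*(s + 1)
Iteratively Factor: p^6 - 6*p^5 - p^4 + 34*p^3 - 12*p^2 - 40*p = (p)*(p^5 - 6*p^4 - p^3 + 34*p^2 - 12*p - 40) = p*(p + 1)*(p^4 - 7*p^3 + 6*p^2 + 28*p - 40) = p*(p - 2)*(p + 1)*(p^3 - 5*p^2 - 4*p + 20) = p*(p - 5)*(p - 2)*(p + 1)*(p^2 - 4) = p*(p - 5)*(p - 2)^2*(p + 1)*(p + 2)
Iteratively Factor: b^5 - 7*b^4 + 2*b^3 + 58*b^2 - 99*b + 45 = (b - 3)*(b^4 - 4*b^3 - 10*b^2 + 28*b - 15) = (b - 5)*(b - 3)*(b^3 + b^2 - 5*b + 3) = (b - 5)*(b - 3)*(b - 1)*(b^2 + 2*b - 3) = (b - 5)*(b - 3)*(b - 1)*(b + 3)*(b - 1)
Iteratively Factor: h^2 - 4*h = (h - 4)*(h)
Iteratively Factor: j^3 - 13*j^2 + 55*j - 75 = (j - 3)*(j^2 - 10*j + 25) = (j - 5)*(j - 3)*(j - 5)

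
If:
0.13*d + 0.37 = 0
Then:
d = -2.85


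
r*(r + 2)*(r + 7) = r^3 + 9*r^2 + 14*r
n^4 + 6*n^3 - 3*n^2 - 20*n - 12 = (n - 2)*(n + 1)^2*(n + 6)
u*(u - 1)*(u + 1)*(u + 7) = u^4 + 7*u^3 - u^2 - 7*u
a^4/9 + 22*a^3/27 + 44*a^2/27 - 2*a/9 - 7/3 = (a/3 + 1)^2*(a - 1)*(a + 7/3)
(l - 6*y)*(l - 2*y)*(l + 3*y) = l^3 - 5*l^2*y - 12*l*y^2 + 36*y^3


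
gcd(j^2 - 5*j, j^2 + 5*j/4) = j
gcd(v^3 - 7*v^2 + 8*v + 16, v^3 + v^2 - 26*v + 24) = v - 4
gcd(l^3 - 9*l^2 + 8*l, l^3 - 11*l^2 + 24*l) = l^2 - 8*l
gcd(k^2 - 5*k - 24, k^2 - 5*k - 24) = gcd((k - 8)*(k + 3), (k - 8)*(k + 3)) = k^2 - 5*k - 24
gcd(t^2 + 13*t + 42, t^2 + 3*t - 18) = t + 6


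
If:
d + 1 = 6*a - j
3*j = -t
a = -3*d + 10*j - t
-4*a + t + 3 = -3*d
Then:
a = -9/55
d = -8/5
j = -21/55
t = 63/55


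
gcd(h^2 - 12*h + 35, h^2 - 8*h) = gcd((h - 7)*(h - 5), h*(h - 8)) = 1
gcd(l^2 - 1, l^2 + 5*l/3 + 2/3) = l + 1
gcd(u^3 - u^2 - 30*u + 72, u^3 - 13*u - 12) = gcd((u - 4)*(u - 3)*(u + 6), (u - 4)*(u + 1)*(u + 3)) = u - 4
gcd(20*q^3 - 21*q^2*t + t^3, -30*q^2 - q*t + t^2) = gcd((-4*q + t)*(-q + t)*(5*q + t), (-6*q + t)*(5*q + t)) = 5*q + t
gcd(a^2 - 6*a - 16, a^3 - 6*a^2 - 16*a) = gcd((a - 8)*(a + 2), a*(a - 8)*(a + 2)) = a^2 - 6*a - 16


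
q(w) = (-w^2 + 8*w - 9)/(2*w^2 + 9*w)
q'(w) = (8 - 2*w)/(2*w^2 + 9*w) + (-4*w - 9)*(-w^2 + 8*w - 9)/(2*w^2 + 9*w)^2 = (-25*w^2 + 36*w + 81)/(w^2*(4*w^2 + 36*w + 81))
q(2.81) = 0.14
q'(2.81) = -0.01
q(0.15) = -5.61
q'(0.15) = 44.11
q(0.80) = -0.38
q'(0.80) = 1.30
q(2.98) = 0.13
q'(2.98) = -0.02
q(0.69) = -0.55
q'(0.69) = 1.83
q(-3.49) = 6.96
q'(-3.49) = -7.03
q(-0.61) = 3.00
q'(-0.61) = 2.21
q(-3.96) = 13.18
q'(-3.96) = -24.80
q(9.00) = -0.07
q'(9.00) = -0.03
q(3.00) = 0.13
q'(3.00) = -0.02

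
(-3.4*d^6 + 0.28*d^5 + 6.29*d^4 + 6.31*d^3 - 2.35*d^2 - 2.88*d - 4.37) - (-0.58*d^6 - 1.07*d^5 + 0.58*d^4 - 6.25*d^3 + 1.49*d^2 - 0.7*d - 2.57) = -2.82*d^6 + 1.35*d^5 + 5.71*d^4 + 12.56*d^3 - 3.84*d^2 - 2.18*d - 1.8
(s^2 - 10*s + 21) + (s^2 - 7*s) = 2*s^2 - 17*s + 21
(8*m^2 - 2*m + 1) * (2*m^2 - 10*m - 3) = 16*m^4 - 84*m^3 - 2*m^2 - 4*m - 3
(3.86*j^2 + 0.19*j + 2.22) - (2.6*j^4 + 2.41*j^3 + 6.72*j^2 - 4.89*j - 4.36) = -2.6*j^4 - 2.41*j^3 - 2.86*j^2 + 5.08*j + 6.58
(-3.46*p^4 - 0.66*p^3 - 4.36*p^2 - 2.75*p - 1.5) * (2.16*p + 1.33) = -7.4736*p^5 - 6.0274*p^4 - 10.2954*p^3 - 11.7388*p^2 - 6.8975*p - 1.995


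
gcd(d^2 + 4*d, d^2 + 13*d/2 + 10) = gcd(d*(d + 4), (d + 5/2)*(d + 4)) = d + 4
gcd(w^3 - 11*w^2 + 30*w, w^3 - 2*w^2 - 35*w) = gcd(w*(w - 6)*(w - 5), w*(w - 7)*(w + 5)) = w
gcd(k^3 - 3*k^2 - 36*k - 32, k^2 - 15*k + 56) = k - 8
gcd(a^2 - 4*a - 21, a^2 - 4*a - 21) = a^2 - 4*a - 21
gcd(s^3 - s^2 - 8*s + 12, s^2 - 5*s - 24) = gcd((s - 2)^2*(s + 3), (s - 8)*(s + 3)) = s + 3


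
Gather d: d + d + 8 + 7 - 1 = 2*d + 14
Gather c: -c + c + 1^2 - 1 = 0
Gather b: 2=2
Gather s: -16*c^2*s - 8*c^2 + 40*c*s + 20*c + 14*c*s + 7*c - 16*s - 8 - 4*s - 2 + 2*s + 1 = -8*c^2 + 27*c + s*(-16*c^2 + 54*c - 18) - 9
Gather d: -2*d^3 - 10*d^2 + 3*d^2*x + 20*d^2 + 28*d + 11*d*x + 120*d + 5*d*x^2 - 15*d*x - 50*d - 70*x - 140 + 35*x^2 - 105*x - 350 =-2*d^3 + d^2*(3*x + 10) + d*(5*x^2 - 4*x + 98) + 35*x^2 - 175*x - 490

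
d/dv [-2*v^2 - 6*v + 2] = -4*v - 6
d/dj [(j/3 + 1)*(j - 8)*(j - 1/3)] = j^2 - 32*j/9 - 67/9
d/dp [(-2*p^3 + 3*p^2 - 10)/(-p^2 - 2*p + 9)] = 2*(p^4 + 4*p^3 - 30*p^2 + 17*p - 10)/(p^4 + 4*p^3 - 14*p^2 - 36*p + 81)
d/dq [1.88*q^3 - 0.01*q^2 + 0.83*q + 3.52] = 5.64*q^2 - 0.02*q + 0.83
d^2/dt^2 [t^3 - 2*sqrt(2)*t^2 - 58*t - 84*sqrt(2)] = 6*t - 4*sqrt(2)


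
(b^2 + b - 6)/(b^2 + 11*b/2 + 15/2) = 2*(b - 2)/(2*b + 5)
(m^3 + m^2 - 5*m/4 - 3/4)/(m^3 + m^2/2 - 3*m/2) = (m + 1/2)/m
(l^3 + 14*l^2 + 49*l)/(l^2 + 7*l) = l + 7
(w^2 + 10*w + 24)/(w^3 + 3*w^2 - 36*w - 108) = (w + 4)/(w^2 - 3*w - 18)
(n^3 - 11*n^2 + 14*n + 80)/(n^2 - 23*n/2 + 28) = 2*(n^2 - 3*n - 10)/(2*n - 7)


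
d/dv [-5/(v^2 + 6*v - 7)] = 10*(v + 3)/(v^2 + 6*v - 7)^2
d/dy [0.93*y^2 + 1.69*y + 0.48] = 1.86*y + 1.69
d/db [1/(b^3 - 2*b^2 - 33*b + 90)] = (-3*b^2 + 4*b + 33)/(b^3 - 2*b^2 - 33*b + 90)^2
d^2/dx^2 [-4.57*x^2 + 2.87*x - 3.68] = -9.14000000000000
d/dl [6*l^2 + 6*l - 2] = 12*l + 6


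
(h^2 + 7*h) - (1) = h^2 + 7*h - 1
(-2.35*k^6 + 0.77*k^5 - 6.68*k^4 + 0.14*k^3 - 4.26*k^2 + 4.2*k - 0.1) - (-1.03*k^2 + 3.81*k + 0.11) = -2.35*k^6 + 0.77*k^5 - 6.68*k^4 + 0.14*k^3 - 3.23*k^2 + 0.39*k - 0.21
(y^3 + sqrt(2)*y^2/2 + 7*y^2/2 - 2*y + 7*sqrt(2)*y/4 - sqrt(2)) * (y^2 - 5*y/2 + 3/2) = y^5 + sqrt(2)*y^4/2 + y^4 - 37*y^3/4 + sqrt(2)*y^3/2 - 37*sqrt(2)*y^2/8 + 41*y^2/4 - 3*y + 41*sqrt(2)*y/8 - 3*sqrt(2)/2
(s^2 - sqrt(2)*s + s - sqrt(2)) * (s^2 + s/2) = s^4 - sqrt(2)*s^3 + 3*s^3/2 - 3*sqrt(2)*s^2/2 + s^2/2 - sqrt(2)*s/2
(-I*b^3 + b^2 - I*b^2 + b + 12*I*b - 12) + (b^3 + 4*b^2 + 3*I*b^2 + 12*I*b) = b^3 - I*b^3 + 5*b^2 + 2*I*b^2 + b + 24*I*b - 12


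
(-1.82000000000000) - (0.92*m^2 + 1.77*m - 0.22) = -0.92*m^2 - 1.77*m - 1.6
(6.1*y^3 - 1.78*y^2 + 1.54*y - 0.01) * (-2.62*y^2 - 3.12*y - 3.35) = -15.982*y^5 - 14.3684*y^4 - 18.9162*y^3 + 1.1844*y^2 - 5.1278*y + 0.0335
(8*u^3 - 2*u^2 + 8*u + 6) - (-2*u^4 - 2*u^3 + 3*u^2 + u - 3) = 2*u^4 + 10*u^3 - 5*u^2 + 7*u + 9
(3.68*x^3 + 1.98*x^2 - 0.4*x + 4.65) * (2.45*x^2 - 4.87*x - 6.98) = 9.016*x^5 - 13.0706*x^4 - 36.309*x^3 - 0.479899999999999*x^2 - 19.8535*x - 32.457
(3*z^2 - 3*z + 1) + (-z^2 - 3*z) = 2*z^2 - 6*z + 1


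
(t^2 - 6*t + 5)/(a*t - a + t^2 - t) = (t - 5)/(a + t)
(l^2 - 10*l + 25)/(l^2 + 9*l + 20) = (l^2 - 10*l + 25)/(l^2 + 9*l + 20)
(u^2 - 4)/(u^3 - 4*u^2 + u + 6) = (u + 2)/(u^2 - 2*u - 3)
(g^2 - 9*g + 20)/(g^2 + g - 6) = (g^2 - 9*g + 20)/(g^2 + g - 6)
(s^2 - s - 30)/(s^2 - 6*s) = (s + 5)/s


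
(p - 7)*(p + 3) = p^2 - 4*p - 21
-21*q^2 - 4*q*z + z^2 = (-7*q + z)*(3*q + z)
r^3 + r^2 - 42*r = r*(r - 6)*(r + 7)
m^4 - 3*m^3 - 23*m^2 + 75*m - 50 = (m - 5)*(m - 2)*(m - 1)*(m + 5)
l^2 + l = l*(l + 1)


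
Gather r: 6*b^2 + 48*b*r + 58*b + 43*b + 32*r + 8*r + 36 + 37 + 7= 6*b^2 + 101*b + r*(48*b + 40) + 80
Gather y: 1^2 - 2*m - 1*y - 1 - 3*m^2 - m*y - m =-3*m^2 - 3*m + y*(-m - 1)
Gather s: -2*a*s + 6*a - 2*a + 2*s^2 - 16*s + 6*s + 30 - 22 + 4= 4*a + 2*s^2 + s*(-2*a - 10) + 12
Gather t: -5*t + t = -4*t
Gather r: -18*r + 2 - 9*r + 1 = 3 - 27*r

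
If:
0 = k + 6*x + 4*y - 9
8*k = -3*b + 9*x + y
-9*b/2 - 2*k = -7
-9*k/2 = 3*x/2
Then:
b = 562/353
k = -29/353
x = 87/353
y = 671/353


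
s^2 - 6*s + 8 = (s - 4)*(s - 2)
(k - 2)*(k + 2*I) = k^2 - 2*k + 2*I*k - 4*I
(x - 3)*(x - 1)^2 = x^3 - 5*x^2 + 7*x - 3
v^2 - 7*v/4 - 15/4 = (v - 3)*(v + 5/4)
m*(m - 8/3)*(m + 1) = m^3 - 5*m^2/3 - 8*m/3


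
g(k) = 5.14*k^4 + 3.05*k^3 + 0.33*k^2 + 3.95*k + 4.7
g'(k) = 20.56*k^3 + 9.15*k^2 + 0.66*k + 3.95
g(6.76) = 11722.39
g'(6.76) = 6777.85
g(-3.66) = 767.46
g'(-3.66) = -883.91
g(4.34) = 2100.95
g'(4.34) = 1859.87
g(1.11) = 21.47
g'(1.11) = 44.07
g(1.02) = 17.87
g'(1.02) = 35.96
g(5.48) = 5173.56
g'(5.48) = 3665.83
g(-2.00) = 55.96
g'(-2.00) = -125.25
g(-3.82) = 918.91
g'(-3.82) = -1011.13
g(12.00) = 111953.06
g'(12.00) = 36857.15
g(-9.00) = 31495.97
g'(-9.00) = -14249.08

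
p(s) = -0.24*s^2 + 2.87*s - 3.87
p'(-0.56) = 3.14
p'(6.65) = -0.32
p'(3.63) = 1.13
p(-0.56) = -5.55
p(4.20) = 3.95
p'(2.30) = 1.77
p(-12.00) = -72.87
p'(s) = 2.87 - 0.48*s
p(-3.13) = -15.20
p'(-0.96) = 3.33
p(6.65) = 4.60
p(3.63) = 3.39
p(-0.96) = -6.85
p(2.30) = 1.46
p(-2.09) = -10.92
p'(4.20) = 0.85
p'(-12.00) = 8.63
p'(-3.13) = 4.37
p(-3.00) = -14.64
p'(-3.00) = 4.31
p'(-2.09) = 3.87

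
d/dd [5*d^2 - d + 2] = 10*d - 1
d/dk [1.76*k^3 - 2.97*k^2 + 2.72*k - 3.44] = 5.28*k^2 - 5.94*k + 2.72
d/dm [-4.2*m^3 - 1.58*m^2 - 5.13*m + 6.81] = -12.6*m^2 - 3.16*m - 5.13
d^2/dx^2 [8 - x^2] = -2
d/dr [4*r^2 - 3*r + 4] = 8*r - 3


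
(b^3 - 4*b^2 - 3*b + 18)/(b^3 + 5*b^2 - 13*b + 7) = (b^3 - 4*b^2 - 3*b + 18)/(b^3 + 5*b^2 - 13*b + 7)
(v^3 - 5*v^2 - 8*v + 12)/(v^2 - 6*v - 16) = (v^2 - 7*v + 6)/(v - 8)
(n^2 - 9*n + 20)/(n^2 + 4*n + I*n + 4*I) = (n^2 - 9*n + 20)/(n^2 + n*(4 + I) + 4*I)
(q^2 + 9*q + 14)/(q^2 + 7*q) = (q + 2)/q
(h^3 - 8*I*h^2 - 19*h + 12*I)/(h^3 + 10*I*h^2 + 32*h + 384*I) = (h^3 - 8*I*h^2 - 19*h + 12*I)/(h^3 + 10*I*h^2 + 32*h + 384*I)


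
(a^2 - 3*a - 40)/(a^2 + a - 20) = (a - 8)/(a - 4)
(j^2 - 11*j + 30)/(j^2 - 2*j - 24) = (j - 5)/(j + 4)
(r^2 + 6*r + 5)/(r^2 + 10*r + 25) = (r + 1)/(r + 5)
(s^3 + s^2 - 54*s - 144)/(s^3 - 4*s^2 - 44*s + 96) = (s + 3)/(s - 2)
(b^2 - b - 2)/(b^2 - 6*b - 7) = (b - 2)/(b - 7)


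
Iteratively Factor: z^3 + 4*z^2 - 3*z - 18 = (z - 2)*(z^2 + 6*z + 9) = (z - 2)*(z + 3)*(z + 3)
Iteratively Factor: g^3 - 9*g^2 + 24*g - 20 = (g - 5)*(g^2 - 4*g + 4) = (g - 5)*(g - 2)*(g - 2)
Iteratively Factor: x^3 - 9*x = (x + 3)*(x^2 - 3*x) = x*(x + 3)*(x - 3)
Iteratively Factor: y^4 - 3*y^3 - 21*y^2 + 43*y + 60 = (y - 3)*(y^3 - 21*y - 20) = (y - 5)*(y - 3)*(y^2 + 5*y + 4) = (y - 5)*(y - 3)*(y + 1)*(y + 4)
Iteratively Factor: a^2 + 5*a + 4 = (a + 4)*(a + 1)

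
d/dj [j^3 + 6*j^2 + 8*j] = 3*j^2 + 12*j + 8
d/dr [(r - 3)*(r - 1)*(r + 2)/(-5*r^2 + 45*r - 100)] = (-r^4 + 18*r^3 - 83*r^2 + 92*r + 46)/(5*(r^4 - 18*r^3 + 121*r^2 - 360*r + 400))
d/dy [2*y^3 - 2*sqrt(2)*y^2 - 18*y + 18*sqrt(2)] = 6*y^2 - 4*sqrt(2)*y - 18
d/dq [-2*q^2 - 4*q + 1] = -4*q - 4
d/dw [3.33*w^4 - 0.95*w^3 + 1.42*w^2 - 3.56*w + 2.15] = 13.32*w^3 - 2.85*w^2 + 2.84*w - 3.56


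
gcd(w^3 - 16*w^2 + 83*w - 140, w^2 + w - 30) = w - 5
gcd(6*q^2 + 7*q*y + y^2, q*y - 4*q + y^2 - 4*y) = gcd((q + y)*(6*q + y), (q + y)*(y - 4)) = q + y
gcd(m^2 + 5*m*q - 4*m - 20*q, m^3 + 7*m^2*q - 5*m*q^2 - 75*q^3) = m + 5*q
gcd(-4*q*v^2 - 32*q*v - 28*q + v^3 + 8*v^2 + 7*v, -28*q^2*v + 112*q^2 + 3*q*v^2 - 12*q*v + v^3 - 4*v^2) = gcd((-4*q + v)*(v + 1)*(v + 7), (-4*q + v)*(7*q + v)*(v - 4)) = 4*q - v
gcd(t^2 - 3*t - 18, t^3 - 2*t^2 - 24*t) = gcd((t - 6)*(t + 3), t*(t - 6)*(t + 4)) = t - 6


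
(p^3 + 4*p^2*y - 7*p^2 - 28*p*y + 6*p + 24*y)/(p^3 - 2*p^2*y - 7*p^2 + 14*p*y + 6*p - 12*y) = (-p - 4*y)/(-p + 2*y)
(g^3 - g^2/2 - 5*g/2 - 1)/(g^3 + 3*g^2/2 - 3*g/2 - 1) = (g^2 - g - 2)/(g^2 + g - 2)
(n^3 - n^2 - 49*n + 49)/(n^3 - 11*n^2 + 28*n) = (n^2 + 6*n - 7)/(n*(n - 4))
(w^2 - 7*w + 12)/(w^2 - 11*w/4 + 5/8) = 8*(w^2 - 7*w + 12)/(8*w^2 - 22*w + 5)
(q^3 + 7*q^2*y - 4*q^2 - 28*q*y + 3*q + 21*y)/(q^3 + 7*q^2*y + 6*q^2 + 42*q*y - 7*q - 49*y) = (q - 3)/(q + 7)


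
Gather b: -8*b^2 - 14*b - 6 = -8*b^2 - 14*b - 6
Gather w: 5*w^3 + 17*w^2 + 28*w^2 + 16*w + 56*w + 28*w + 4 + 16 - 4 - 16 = 5*w^3 + 45*w^2 + 100*w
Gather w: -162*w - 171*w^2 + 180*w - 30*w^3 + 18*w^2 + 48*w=-30*w^3 - 153*w^2 + 66*w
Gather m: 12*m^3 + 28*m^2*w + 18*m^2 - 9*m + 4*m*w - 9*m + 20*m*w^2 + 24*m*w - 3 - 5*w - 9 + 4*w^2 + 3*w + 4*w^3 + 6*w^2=12*m^3 + m^2*(28*w + 18) + m*(20*w^2 + 28*w - 18) + 4*w^3 + 10*w^2 - 2*w - 12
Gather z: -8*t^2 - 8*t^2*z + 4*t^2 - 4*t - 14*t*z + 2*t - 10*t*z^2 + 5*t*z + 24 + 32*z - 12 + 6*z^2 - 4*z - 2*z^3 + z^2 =-4*t^2 - 2*t - 2*z^3 + z^2*(7 - 10*t) + z*(-8*t^2 - 9*t + 28) + 12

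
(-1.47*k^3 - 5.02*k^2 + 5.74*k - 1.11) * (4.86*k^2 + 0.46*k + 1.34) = -7.1442*k^5 - 25.0734*k^4 + 23.6174*k^3 - 9.481*k^2 + 7.181*k - 1.4874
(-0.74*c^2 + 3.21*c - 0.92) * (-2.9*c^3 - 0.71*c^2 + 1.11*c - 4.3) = 2.146*c^5 - 8.7836*c^4 - 0.4325*c^3 + 7.3983*c^2 - 14.8242*c + 3.956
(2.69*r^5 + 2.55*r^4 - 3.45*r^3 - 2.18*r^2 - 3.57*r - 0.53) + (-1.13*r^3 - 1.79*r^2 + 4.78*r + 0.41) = 2.69*r^5 + 2.55*r^4 - 4.58*r^3 - 3.97*r^2 + 1.21*r - 0.12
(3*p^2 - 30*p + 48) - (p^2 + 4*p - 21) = 2*p^2 - 34*p + 69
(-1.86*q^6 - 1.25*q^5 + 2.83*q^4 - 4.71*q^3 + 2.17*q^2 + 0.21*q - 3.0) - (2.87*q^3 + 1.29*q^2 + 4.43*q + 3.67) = -1.86*q^6 - 1.25*q^5 + 2.83*q^4 - 7.58*q^3 + 0.88*q^2 - 4.22*q - 6.67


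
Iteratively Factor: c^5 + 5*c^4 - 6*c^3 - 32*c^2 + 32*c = (c + 4)*(c^4 + c^3 - 10*c^2 + 8*c) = (c - 2)*(c + 4)*(c^3 + 3*c^2 - 4*c) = (c - 2)*(c - 1)*(c + 4)*(c^2 + 4*c) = c*(c - 2)*(c - 1)*(c + 4)*(c + 4)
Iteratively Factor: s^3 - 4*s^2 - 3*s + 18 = (s - 3)*(s^2 - s - 6) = (s - 3)^2*(s + 2)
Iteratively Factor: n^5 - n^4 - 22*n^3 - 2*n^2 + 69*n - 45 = (n - 5)*(n^4 + 4*n^3 - 2*n^2 - 12*n + 9) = (n - 5)*(n + 3)*(n^3 + n^2 - 5*n + 3) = (n - 5)*(n - 1)*(n + 3)*(n^2 + 2*n - 3) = (n - 5)*(n - 1)*(n + 3)^2*(n - 1)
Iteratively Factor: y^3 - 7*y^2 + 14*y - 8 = (y - 1)*(y^2 - 6*y + 8) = (y - 4)*(y - 1)*(y - 2)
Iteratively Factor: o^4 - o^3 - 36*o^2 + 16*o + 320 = (o + 4)*(o^3 - 5*o^2 - 16*o + 80) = (o - 5)*(o + 4)*(o^2 - 16) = (o - 5)*(o - 4)*(o + 4)*(o + 4)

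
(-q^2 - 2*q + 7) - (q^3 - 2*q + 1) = -q^3 - q^2 + 6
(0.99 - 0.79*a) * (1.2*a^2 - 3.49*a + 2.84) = -0.948*a^3 + 3.9451*a^2 - 5.6987*a + 2.8116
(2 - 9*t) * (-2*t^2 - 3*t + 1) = 18*t^3 + 23*t^2 - 15*t + 2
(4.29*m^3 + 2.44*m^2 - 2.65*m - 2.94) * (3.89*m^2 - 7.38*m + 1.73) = 16.6881*m^5 - 22.1686*m^4 - 20.894*m^3 + 12.3416*m^2 + 17.1127*m - 5.0862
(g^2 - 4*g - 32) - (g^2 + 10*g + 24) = -14*g - 56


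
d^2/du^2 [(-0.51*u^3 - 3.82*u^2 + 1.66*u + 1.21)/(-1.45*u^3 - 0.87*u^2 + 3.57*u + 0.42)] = (14.77637*u^6 - 5.10081*u^5 + 79.2796199999999*u^4 + 25.549374*u^3 + 32.918148*u^2 + 15.027894*u - 25.401222)/(3.048625*u^9 + 5.487525*u^8 - 19.22526*u^7 - 29.011977*u^6 + 44.154936*u^5 + 45.355275*u^4 - 36.905085*u^3 - 15.59817*u^2 - 1.889244*u - 0.074088)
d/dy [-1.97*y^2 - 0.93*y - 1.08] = -3.94*y - 0.93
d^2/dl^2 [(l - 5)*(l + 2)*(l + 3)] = 6*l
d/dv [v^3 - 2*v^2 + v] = 3*v^2 - 4*v + 1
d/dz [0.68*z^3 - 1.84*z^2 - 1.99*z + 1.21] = 2.04*z^2 - 3.68*z - 1.99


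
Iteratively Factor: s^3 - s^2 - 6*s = (s)*(s^2 - s - 6) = s*(s + 2)*(s - 3)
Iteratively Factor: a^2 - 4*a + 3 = (a - 3)*(a - 1)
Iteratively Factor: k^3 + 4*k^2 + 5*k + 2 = (k + 1)*(k^2 + 3*k + 2) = (k + 1)*(k + 2)*(k + 1)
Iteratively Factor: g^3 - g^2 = (g - 1)*(g^2) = g*(g - 1)*(g)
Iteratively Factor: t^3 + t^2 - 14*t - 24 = (t + 2)*(t^2 - t - 12) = (t - 4)*(t + 2)*(t + 3)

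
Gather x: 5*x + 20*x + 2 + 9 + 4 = 25*x + 15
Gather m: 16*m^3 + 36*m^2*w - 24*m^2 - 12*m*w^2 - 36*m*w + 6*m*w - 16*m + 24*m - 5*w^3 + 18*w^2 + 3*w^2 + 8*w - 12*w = 16*m^3 + m^2*(36*w - 24) + m*(-12*w^2 - 30*w + 8) - 5*w^3 + 21*w^2 - 4*w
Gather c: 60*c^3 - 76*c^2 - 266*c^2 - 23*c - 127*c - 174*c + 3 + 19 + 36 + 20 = 60*c^3 - 342*c^2 - 324*c + 78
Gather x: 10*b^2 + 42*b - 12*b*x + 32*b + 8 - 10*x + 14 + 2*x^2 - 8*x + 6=10*b^2 + 74*b + 2*x^2 + x*(-12*b - 18) + 28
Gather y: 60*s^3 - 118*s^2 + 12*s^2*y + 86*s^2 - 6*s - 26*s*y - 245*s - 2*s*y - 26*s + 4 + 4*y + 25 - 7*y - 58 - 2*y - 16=60*s^3 - 32*s^2 - 277*s + y*(12*s^2 - 28*s - 5) - 45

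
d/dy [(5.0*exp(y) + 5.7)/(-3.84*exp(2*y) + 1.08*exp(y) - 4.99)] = (19.2*exp(2*y) + 43.776*exp(y) - 31.106)*exp(y)/(14.7456*exp(4*y) - 8.2944*exp(3*y) + 39.4896*exp(2*y) - 10.7784*exp(y) + 24.9001)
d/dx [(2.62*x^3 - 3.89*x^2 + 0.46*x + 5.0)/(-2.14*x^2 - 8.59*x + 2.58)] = (-5.6068*x^4 - 45.0116*x^3 + 54.6783*x^2 + 1.3276*x + 44.1368)/(4.5796*x^4 + 36.7652*x^3 + 62.7457*x^2 - 44.3244*x + 6.6564)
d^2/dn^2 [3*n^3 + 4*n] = 18*n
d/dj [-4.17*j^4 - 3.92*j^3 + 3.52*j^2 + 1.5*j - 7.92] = -16.68*j^3 - 11.76*j^2 + 7.04*j + 1.5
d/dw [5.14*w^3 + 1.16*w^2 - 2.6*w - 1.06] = 15.42*w^2 + 2.32*w - 2.6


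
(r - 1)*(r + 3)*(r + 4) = r^3 + 6*r^2 + 5*r - 12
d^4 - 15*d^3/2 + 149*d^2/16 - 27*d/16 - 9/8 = (d - 6)*(d - 1)*(d - 3/4)*(d + 1/4)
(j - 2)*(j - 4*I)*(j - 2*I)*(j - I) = j^4 - 2*j^3 - 7*I*j^3 - 14*j^2 + 14*I*j^2 + 28*j + 8*I*j - 16*I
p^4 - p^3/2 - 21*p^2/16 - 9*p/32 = p*(p - 3/2)*(p + 1/4)*(p + 3/4)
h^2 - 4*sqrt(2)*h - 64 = (h - 8*sqrt(2))*(h + 4*sqrt(2))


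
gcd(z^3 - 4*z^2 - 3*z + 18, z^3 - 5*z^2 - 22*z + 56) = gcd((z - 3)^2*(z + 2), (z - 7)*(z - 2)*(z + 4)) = 1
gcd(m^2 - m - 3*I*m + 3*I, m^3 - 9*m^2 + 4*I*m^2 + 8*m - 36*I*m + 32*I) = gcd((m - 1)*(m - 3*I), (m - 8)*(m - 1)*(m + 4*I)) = m - 1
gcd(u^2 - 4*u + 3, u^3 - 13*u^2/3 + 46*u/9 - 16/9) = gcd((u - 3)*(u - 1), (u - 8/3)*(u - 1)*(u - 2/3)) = u - 1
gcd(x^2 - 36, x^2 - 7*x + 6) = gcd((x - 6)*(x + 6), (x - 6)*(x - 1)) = x - 6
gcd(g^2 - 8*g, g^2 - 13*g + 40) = g - 8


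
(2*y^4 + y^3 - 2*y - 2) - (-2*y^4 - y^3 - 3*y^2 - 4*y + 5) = 4*y^4 + 2*y^3 + 3*y^2 + 2*y - 7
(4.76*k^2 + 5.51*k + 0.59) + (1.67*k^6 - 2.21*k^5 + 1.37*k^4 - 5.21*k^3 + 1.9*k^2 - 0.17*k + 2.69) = 1.67*k^6 - 2.21*k^5 + 1.37*k^4 - 5.21*k^3 + 6.66*k^2 + 5.34*k + 3.28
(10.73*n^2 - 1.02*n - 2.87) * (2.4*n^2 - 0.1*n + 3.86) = 25.752*n^4 - 3.521*n^3 + 34.6318*n^2 - 3.6502*n - 11.0782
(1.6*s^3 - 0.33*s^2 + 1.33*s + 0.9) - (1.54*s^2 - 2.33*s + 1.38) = 1.6*s^3 - 1.87*s^2 + 3.66*s - 0.48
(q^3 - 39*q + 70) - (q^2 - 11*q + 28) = q^3 - q^2 - 28*q + 42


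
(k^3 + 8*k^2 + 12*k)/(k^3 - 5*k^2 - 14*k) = (k + 6)/(k - 7)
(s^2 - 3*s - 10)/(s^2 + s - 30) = (s + 2)/(s + 6)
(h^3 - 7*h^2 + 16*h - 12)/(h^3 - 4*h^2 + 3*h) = (h^2 - 4*h + 4)/(h*(h - 1))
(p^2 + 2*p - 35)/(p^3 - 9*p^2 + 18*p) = (p^2 + 2*p - 35)/(p*(p^2 - 9*p + 18))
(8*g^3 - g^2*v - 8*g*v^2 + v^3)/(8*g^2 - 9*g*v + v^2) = g + v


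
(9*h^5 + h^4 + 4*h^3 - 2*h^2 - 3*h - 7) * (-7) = -63*h^5 - 7*h^4 - 28*h^3 + 14*h^2 + 21*h + 49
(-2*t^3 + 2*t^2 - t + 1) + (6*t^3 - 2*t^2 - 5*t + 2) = 4*t^3 - 6*t + 3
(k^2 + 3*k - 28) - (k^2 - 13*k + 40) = 16*k - 68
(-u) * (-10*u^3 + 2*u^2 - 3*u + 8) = 10*u^4 - 2*u^3 + 3*u^2 - 8*u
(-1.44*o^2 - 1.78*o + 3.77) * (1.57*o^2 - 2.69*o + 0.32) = -2.2608*o^4 + 1.079*o^3 + 10.2463*o^2 - 10.7109*o + 1.2064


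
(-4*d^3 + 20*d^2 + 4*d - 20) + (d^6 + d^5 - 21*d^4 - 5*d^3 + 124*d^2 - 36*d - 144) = d^6 + d^5 - 21*d^4 - 9*d^3 + 144*d^2 - 32*d - 164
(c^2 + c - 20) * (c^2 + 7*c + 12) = c^4 + 8*c^3 - c^2 - 128*c - 240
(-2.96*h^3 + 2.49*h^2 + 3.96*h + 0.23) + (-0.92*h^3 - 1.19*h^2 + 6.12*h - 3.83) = -3.88*h^3 + 1.3*h^2 + 10.08*h - 3.6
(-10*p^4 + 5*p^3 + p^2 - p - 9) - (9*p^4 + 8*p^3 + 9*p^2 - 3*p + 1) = -19*p^4 - 3*p^3 - 8*p^2 + 2*p - 10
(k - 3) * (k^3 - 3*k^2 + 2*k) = k^4 - 6*k^3 + 11*k^2 - 6*k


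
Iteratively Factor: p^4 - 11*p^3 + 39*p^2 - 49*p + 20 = (p - 4)*(p^3 - 7*p^2 + 11*p - 5) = (p - 4)*(p - 1)*(p^2 - 6*p + 5) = (p - 4)*(p - 1)^2*(p - 5)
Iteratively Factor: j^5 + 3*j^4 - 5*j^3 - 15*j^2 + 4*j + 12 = (j - 1)*(j^4 + 4*j^3 - j^2 - 16*j - 12) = (j - 2)*(j - 1)*(j^3 + 6*j^2 + 11*j + 6) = (j - 2)*(j - 1)*(j + 3)*(j^2 + 3*j + 2) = (j - 2)*(j - 1)*(j + 1)*(j + 3)*(j + 2)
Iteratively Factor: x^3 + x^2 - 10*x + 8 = (x - 1)*(x^2 + 2*x - 8) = (x - 2)*(x - 1)*(x + 4)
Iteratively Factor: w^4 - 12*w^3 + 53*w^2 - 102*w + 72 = (w - 4)*(w^3 - 8*w^2 + 21*w - 18) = (w - 4)*(w - 2)*(w^2 - 6*w + 9) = (w - 4)*(w - 3)*(w - 2)*(w - 3)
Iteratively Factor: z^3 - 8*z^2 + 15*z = (z - 3)*(z^2 - 5*z) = (z - 5)*(z - 3)*(z)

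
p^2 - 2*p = p*(p - 2)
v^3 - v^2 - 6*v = v*(v - 3)*(v + 2)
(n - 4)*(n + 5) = n^2 + n - 20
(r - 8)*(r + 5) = r^2 - 3*r - 40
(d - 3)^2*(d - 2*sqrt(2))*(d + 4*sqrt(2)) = d^4 - 6*d^3 + 2*sqrt(2)*d^3 - 12*sqrt(2)*d^2 - 7*d^2 + 18*sqrt(2)*d + 96*d - 144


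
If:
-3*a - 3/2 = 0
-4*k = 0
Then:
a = -1/2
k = 0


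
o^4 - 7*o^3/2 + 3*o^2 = o^2*(o - 2)*(o - 3/2)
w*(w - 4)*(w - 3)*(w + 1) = w^4 - 6*w^3 + 5*w^2 + 12*w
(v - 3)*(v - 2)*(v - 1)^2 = v^4 - 7*v^3 + 17*v^2 - 17*v + 6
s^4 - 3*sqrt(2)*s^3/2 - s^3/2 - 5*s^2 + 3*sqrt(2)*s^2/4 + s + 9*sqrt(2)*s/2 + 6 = (s - 2)*(s + 3/2)*(s - 2*sqrt(2))*(s + sqrt(2)/2)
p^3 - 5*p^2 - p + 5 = (p - 5)*(p - 1)*(p + 1)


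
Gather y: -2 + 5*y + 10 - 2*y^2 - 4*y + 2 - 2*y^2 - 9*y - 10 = -4*y^2 - 8*y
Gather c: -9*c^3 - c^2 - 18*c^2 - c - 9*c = -9*c^3 - 19*c^2 - 10*c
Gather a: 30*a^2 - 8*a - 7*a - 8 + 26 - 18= 30*a^2 - 15*a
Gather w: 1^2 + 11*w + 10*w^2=10*w^2 + 11*w + 1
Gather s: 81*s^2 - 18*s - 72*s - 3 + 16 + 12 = 81*s^2 - 90*s + 25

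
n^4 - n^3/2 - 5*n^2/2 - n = n*(n - 2)*(n + 1/2)*(n + 1)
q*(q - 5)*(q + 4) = q^3 - q^2 - 20*q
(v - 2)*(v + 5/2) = v^2 + v/2 - 5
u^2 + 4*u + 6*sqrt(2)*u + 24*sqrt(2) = (u + 4)*(u + 6*sqrt(2))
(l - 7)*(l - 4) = l^2 - 11*l + 28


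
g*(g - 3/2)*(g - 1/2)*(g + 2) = g^4 - 13*g^2/4 + 3*g/2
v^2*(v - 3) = v^3 - 3*v^2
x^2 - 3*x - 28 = (x - 7)*(x + 4)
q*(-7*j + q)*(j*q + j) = -7*j^2*q^2 - 7*j^2*q + j*q^3 + j*q^2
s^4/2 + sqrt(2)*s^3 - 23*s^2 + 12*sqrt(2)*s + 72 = (s/2 + sqrt(2)/2)*(s - 3*sqrt(2))*(s - 2*sqrt(2))*(s + 6*sqrt(2))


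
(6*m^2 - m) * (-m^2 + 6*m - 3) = -6*m^4 + 37*m^3 - 24*m^2 + 3*m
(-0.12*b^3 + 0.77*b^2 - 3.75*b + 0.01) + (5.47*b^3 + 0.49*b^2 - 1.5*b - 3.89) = 5.35*b^3 + 1.26*b^2 - 5.25*b - 3.88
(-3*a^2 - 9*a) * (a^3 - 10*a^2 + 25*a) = -3*a^5 + 21*a^4 + 15*a^3 - 225*a^2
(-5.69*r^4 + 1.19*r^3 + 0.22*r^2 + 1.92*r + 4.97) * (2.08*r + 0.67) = -11.8352*r^5 - 1.3371*r^4 + 1.2549*r^3 + 4.141*r^2 + 11.624*r + 3.3299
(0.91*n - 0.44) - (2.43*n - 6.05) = 5.61 - 1.52*n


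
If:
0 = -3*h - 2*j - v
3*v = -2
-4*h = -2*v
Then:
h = -1/3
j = 5/6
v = -2/3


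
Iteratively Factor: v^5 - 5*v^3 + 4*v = (v + 1)*(v^4 - v^3 - 4*v^2 + 4*v) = v*(v + 1)*(v^3 - v^2 - 4*v + 4) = v*(v - 1)*(v + 1)*(v^2 - 4) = v*(v - 1)*(v + 1)*(v + 2)*(v - 2)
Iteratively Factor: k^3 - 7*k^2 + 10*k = (k)*(k^2 - 7*k + 10) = k*(k - 2)*(k - 5)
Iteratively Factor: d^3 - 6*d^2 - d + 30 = (d + 2)*(d^2 - 8*d + 15) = (d - 3)*(d + 2)*(d - 5)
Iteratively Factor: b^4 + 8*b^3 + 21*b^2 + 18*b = (b + 3)*(b^3 + 5*b^2 + 6*b) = (b + 2)*(b + 3)*(b^2 + 3*b) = (b + 2)*(b + 3)^2*(b)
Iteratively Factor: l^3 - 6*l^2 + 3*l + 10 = (l - 2)*(l^2 - 4*l - 5) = (l - 5)*(l - 2)*(l + 1)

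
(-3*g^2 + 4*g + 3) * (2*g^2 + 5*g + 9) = -6*g^4 - 7*g^3 - g^2 + 51*g + 27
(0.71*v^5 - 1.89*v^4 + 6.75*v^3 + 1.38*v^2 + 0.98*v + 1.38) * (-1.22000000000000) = -0.8662*v^5 + 2.3058*v^4 - 8.235*v^3 - 1.6836*v^2 - 1.1956*v - 1.6836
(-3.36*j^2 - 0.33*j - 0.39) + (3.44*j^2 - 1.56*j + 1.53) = 0.0800000000000001*j^2 - 1.89*j + 1.14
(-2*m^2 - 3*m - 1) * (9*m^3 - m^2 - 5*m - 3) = -18*m^5 - 25*m^4 + 4*m^3 + 22*m^2 + 14*m + 3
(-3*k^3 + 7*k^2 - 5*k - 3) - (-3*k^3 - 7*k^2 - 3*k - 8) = 14*k^2 - 2*k + 5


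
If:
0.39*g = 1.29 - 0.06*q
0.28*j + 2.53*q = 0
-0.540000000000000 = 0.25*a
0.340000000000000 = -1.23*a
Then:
No Solution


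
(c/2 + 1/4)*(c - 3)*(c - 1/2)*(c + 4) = c^4/2 + c^3/2 - 49*c^2/8 - c/8 + 3/2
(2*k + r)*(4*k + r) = 8*k^2 + 6*k*r + r^2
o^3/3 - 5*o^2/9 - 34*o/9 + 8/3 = (o/3 + 1)*(o - 4)*(o - 2/3)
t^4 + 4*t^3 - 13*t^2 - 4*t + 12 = (t - 2)*(t - 1)*(t + 1)*(t + 6)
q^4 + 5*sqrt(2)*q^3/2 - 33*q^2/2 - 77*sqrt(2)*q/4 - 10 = (q - 5*sqrt(2)/2)*(q + sqrt(2)/2)^2*(q + 4*sqrt(2))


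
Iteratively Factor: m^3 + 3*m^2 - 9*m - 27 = (m + 3)*(m^2 - 9) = (m - 3)*(m + 3)*(m + 3)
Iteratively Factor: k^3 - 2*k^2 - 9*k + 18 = (k + 3)*(k^2 - 5*k + 6) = (k - 3)*(k + 3)*(k - 2)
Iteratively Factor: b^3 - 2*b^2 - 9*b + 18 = (b + 3)*(b^2 - 5*b + 6) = (b - 2)*(b + 3)*(b - 3)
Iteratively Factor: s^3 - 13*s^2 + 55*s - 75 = (s - 5)*(s^2 - 8*s + 15) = (s - 5)^2*(s - 3)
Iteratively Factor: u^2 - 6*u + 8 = (u - 2)*(u - 4)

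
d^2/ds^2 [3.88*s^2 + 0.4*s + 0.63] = 7.76000000000000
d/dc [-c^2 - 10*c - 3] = -2*c - 10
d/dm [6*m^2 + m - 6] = 12*m + 1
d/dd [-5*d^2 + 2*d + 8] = 2 - 10*d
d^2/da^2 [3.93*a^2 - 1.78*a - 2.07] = 7.86000000000000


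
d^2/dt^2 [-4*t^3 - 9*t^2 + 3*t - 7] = -24*t - 18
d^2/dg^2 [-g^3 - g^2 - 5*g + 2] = -6*g - 2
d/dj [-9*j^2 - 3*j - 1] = -18*j - 3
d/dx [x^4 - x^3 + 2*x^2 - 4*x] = 4*x^3 - 3*x^2 + 4*x - 4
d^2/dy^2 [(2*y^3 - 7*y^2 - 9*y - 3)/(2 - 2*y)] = (-2*y^3 + 6*y^2 - 6*y + 19)/(y^3 - 3*y^2 + 3*y - 1)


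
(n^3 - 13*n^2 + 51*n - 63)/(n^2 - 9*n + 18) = (n^2 - 10*n + 21)/(n - 6)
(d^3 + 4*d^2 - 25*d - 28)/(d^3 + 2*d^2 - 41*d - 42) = (d - 4)/(d - 6)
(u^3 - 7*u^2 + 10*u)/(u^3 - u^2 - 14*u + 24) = u*(u - 5)/(u^2 + u - 12)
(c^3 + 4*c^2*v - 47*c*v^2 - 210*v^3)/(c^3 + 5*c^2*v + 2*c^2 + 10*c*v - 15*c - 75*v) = (c^2 - c*v - 42*v^2)/(c^2 + 2*c - 15)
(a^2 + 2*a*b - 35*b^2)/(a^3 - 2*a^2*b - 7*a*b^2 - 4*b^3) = (-a^2 - 2*a*b + 35*b^2)/(-a^3 + 2*a^2*b + 7*a*b^2 + 4*b^3)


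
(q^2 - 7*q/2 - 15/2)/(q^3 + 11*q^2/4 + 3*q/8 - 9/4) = 4*(q - 5)/(4*q^2 + 5*q - 6)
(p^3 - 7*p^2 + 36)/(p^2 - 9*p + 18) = p + 2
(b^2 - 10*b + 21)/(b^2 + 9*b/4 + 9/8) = 8*(b^2 - 10*b + 21)/(8*b^2 + 18*b + 9)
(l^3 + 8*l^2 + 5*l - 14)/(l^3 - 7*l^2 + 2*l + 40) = (l^2 + 6*l - 7)/(l^2 - 9*l + 20)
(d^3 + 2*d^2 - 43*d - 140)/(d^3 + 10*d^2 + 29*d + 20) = (d - 7)/(d + 1)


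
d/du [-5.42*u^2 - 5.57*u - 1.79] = -10.84*u - 5.57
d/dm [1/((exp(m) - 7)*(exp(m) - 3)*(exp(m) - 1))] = -((exp(m) - 7)*(exp(m) - 3) + (exp(m) - 7)*(exp(m) - 1) + (exp(m) - 3)*(exp(m) - 1))/(4*(exp(m) - 7)^2*(exp(m) - 3)^2*sinh(m/2)^2)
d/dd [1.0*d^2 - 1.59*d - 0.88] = 2.0*d - 1.59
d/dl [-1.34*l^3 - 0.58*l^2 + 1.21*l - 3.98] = -4.02*l^2 - 1.16*l + 1.21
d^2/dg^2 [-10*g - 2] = 0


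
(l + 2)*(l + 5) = l^2 + 7*l + 10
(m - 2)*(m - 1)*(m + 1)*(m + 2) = m^4 - 5*m^2 + 4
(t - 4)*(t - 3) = t^2 - 7*t + 12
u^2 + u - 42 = (u - 6)*(u + 7)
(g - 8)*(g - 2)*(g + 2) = g^3 - 8*g^2 - 4*g + 32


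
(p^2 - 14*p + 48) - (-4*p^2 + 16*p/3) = 5*p^2 - 58*p/3 + 48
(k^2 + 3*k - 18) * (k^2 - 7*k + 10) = k^4 - 4*k^3 - 29*k^2 + 156*k - 180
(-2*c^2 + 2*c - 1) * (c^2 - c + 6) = -2*c^4 + 4*c^3 - 15*c^2 + 13*c - 6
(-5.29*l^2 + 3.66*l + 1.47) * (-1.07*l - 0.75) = 5.6603*l^3 + 0.0512999999999999*l^2 - 4.3179*l - 1.1025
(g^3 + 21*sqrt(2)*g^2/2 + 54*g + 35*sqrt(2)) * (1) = g^3 + 21*sqrt(2)*g^2/2 + 54*g + 35*sqrt(2)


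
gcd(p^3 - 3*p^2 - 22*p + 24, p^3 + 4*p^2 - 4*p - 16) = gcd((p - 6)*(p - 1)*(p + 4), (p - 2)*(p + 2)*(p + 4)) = p + 4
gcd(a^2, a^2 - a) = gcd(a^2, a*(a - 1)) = a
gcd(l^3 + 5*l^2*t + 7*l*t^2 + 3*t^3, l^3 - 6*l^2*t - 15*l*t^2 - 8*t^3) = l^2 + 2*l*t + t^2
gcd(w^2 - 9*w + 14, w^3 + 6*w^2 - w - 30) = w - 2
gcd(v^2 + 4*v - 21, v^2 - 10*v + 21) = v - 3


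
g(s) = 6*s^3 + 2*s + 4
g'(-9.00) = 1460.00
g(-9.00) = -4388.00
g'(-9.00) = 1460.00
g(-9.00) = -4388.00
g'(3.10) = 174.98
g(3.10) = 188.95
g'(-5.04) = 459.23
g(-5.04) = -774.22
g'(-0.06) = 2.06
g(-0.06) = 3.88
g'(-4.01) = 291.44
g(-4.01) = -390.91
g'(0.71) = 11.07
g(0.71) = 7.57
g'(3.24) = 190.96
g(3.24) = 214.55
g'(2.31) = 98.05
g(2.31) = 82.58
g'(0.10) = 2.18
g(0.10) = 4.21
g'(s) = 18*s^2 + 2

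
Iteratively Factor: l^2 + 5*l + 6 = (l + 3)*(l + 2)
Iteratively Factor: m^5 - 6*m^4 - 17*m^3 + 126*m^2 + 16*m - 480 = (m - 5)*(m^4 - m^3 - 22*m^2 + 16*m + 96) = (m - 5)*(m - 3)*(m^3 + 2*m^2 - 16*m - 32) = (m - 5)*(m - 4)*(m - 3)*(m^2 + 6*m + 8) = (m - 5)*(m - 4)*(m - 3)*(m + 4)*(m + 2)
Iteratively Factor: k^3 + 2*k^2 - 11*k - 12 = (k + 4)*(k^2 - 2*k - 3) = (k - 3)*(k + 4)*(k + 1)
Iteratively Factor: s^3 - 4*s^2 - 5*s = (s + 1)*(s^2 - 5*s) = s*(s + 1)*(s - 5)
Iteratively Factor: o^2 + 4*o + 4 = (o + 2)*(o + 2)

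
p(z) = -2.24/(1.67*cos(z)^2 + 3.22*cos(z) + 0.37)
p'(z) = -2.24*(3.34*sin(z)*cos(z) + 3.22*sin(z))/(1.67*cos(z)^2 + 3.22*cos(z) + 0.37)^2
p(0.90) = -0.74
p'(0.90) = -1.02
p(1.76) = 12.69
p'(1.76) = -182.97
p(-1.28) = -1.57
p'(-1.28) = 4.38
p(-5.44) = -0.69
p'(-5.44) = -0.86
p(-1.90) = 4.51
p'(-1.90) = 18.41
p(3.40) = 1.89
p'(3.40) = -0.00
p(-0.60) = -0.54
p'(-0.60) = 0.44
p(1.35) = -1.94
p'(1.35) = -6.47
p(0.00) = -0.43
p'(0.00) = 0.00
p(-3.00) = 1.90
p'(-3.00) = -0.02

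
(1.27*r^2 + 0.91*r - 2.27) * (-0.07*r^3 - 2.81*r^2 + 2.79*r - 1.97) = -0.0889*r^5 - 3.6324*r^4 + 1.1451*r^3 + 6.4157*r^2 - 8.126*r + 4.4719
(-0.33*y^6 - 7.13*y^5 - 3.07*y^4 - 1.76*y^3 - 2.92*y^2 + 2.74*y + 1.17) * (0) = 0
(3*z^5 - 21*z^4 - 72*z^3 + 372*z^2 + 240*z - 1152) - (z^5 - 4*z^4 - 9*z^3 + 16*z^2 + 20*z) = 2*z^5 - 17*z^4 - 63*z^3 + 356*z^2 + 220*z - 1152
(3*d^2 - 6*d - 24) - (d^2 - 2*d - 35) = 2*d^2 - 4*d + 11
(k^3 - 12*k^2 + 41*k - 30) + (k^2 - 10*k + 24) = k^3 - 11*k^2 + 31*k - 6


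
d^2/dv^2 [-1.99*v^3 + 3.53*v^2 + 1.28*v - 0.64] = 7.06 - 11.94*v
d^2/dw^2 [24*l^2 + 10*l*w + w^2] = 2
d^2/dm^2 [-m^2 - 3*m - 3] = -2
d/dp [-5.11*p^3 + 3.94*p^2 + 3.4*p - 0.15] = -15.33*p^2 + 7.88*p + 3.4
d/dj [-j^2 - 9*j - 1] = -2*j - 9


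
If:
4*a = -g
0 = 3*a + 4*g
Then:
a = 0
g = 0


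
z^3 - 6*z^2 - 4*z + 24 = (z - 6)*(z - 2)*(z + 2)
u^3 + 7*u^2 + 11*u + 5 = (u + 1)^2*(u + 5)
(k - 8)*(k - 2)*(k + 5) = k^3 - 5*k^2 - 34*k + 80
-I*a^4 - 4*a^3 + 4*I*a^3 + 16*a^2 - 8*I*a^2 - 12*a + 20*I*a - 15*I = (a - 3)*(a - 5*I)*(a + I)*(-I*a + I)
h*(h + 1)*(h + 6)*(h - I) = h^4 + 7*h^3 - I*h^3 + 6*h^2 - 7*I*h^2 - 6*I*h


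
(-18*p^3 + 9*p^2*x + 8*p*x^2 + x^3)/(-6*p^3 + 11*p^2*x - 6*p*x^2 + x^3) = (18*p^2 + 9*p*x + x^2)/(6*p^2 - 5*p*x + x^2)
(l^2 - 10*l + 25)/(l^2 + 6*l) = (l^2 - 10*l + 25)/(l*(l + 6))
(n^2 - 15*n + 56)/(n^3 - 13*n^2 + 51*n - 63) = (n - 8)/(n^2 - 6*n + 9)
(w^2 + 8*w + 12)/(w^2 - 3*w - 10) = (w + 6)/(w - 5)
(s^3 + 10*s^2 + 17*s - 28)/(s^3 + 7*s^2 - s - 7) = (s + 4)/(s + 1)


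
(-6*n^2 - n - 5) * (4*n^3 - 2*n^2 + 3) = -24*n^5 + 8*n^4 - 18*n^3 - 8*n^2 - 3*n - 15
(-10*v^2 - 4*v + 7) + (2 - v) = -10*v^2 - 5*v + 9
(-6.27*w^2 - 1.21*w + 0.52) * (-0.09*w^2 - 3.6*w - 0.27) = 0.5643*w^4 + 22.6809*w^3 + 6.0021*w^2 - 1.5453*w - 0.1404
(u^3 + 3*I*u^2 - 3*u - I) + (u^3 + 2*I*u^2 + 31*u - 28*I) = 2*u^3 + 5*I*u^2 + 28*u - 29*I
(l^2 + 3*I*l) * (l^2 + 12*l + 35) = l^4 + 12*l^3 + 3*I*l^3 + 35*l^2 + 36*I*l^2 + 105*I*l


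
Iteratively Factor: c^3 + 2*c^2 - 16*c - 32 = (c - 4)*(c^2 + 6*c + 8) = (c - 4)*(c + 4)*(c + 2)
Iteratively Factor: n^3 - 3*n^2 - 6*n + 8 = (n + 2)*(n^2 - 5*n + 4) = (n - 1)*(n + 2)*(n - 4)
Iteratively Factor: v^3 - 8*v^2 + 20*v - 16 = (v - 2)*(v^2 - 6*v + 8) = (v - 4)*(v - 2)*(v - 2)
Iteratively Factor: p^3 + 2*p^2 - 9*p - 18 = (p + 3)*(p^2 - p - 6) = (p - 3)*(p + 3)*(p + 2)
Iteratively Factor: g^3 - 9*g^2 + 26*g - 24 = (g - 4)*(g^2 - 5*g + 6) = (g - 4)*(g - 3)*(g - 2)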